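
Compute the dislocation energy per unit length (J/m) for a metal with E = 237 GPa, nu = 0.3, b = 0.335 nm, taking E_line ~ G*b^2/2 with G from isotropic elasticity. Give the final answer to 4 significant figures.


Step 1: G = E / (2*(1+nu))
G = 237 / (2*(1+0.3)) = 91.1538 GPa = 9.11538e+10 Pa
Step 2: E_line = G*b^2/2
b = 0.335 nm = 3.35e-10 m
E_line = 0.5 * 9.11538e+10 * (3.35e-10)^2 = 5.115e-09 J/m


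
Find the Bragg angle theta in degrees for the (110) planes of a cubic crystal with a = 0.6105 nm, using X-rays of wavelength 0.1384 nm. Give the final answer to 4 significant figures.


d = a / sqrt(h^2+k^2+l^2)
d = 0.6105 / sqrt(2) = 0.431689 nm
lambda = 2*d*sin(theta)  =>  sin(theta) = lambda / (2*d)
sin(theta) = 0.1384 / (2 * 0.431689) = 0.160301
theta = 9.224 deg


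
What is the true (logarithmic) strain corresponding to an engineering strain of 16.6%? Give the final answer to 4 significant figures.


epsilon_true = ln(1 + epsilon_eng)
epsilon_true = ln(1 + 0.166)
epsilon_true = 0.1536


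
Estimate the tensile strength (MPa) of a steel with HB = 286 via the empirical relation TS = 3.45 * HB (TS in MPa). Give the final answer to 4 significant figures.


TS (MPa) = 3.45 * HB
TS = 3.45 * 286
TS = 986.7 MPa


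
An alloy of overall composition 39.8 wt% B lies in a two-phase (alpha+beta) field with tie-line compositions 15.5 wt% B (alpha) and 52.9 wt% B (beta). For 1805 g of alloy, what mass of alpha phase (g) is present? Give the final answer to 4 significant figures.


f_alpha = (C_beta - C0) / (C_beta - C_alpha)
f_alpha = (52.9 - 39.8) / (52.9 - 15.5) = 0.350267
m_alpha = f_alpha * m_total = 0.350267 * 1805 = 632.2 g


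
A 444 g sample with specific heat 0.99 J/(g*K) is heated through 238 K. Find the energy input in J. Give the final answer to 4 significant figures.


Q = m * cp * dT
Q = 444 * 0.99 * 238
Q = 104600 J


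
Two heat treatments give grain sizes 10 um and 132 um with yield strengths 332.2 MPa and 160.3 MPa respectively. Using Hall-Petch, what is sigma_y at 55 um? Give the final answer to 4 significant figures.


sigma_y = sigma0 + k / sqrt(d)
1/sqrt(d1) = 1/sqrt(1e-05) = 316.228;  1/sqrt(d2) = 87.0388
k = (sigma1 - sigma2) / (1/sqrt(d1) - 1/sqrt(d2)) = (332.2 - 160.3) / (316.228 - 87.0388) = 0.750036 MPa*m^0.5
sigma0 = sigma1 - k/sqrt(d1) = 332.2 - 0.750036*316.228 = 95.0177 MPa
sigma_y(d3) = 95.0177 + 0.750036 / sqrt(5.5e-05) = 196.2 MPa


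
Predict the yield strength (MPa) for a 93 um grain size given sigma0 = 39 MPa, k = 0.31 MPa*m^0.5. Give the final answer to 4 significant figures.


sigma_y = sigma0 + k / sqrt(d)
d = 93 um = 9.3e-05 m
sigma_y = 39 + 0.31 / sqrt(9.3e-05)
sigma_y = 71.15 MPa


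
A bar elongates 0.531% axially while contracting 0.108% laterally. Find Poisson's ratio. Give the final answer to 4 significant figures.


nu = -epsilon_lat / epsilon_axial
Lateral strain is contraction (negative), so using magnitudes:
nu = 0.108 / 0.531
nu = 0.2034


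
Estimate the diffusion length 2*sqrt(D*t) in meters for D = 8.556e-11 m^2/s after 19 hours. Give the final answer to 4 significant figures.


t = 19 hr = 68400 s
Diffusion length = 2*sqrt(D*t)
= 2*sqrt(8.556e-11 * 68400)
= 4.838e-03 m


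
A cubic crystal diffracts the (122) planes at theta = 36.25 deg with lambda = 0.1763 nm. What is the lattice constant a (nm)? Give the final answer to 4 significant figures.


d = lambda / (2*sin(theta))
d = 0.1763 / (2*sin(36.25 deg))
d = 0.149076 nm
a = d * sqrt(h^2+k^2+l^2) = 0.149076 * sqrt(9)
a = 0.4472 nm


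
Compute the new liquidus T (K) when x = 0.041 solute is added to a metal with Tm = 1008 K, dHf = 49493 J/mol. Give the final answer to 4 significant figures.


dT = R*Tm^2*x / dHf
dT = 8.314 * 1008^2 * 0.041 / 49493
dT = 6.99796 K
T_new = 1008 - 6.99796 = 1001 K


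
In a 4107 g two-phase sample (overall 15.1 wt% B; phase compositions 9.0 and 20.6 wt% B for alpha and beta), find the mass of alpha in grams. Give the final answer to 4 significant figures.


f_alpha = (C_beta - C0) / (C_beta - C_alpha)
f_alpha = (20.6 - 15.1) / (20.6 - 9.0) = 0.474138
m_alpha = f_alpha * m_total = 0.474138 * 4107 = 1947 g


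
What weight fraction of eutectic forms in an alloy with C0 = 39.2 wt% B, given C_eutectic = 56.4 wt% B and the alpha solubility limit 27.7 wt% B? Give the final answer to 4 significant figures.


f_primary = (C_e - C0) / (C_e - C_alpha_max)
f_primary = (56.4 - 39.2) / (56.4 - 27.7)
f_primary = 0.599303
f_eutectic = 1 - 0.599303 = 0.4007


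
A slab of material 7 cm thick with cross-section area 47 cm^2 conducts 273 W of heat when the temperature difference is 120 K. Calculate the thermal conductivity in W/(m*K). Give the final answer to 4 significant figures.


k = Q*L / (A*dT)
L = 0.07 m, A = 4.7e-03 m^2
k = 273 * 0.07 / (4.7e-03 * 120)
k = 33.88 W/(m*K)


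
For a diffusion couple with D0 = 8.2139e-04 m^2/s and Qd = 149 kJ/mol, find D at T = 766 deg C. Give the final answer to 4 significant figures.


D = D0 * exp(-Qd / (R*T))
T = 1039.15 K
D = 8.2139e-04 * exp(-149e3 / (8.314 * 1039.15))
D = 2.658e-11 m^2/s


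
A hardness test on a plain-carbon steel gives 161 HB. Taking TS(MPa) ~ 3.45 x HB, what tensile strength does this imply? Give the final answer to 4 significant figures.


TS (MPa) = 3.45 * HB
TS = 3.45 * 161
TS = 555.5 MPa


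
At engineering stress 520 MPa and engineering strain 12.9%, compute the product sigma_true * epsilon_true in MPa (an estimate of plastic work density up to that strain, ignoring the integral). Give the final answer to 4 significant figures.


sigma_true = sigma_eng * (1 + epsilon_eng)
sigma_true = 520 * (1 + 0.129) = 587.08 MPa
epsilon_true = ln(1 + epsilon_eng)
epsilon_true = ln(1 + 0.129) = 0.121332
sigma_true * epsilon_true = 587.08 * 0.121332 = 71.23 MPa


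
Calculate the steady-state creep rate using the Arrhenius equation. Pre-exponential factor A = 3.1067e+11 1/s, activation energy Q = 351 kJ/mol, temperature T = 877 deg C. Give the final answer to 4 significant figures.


rate = A * exp(-Q / (R*T))
T = 877 + 273.15 = 1150.15 K
rate = 3.1067e+11 * exp(-351e3 / (8.314 * 1150.15))
rate = 3.555e-05 1/s


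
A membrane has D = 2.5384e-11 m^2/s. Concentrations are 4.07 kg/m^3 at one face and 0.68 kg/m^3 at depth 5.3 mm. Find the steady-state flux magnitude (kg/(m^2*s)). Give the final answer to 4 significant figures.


J = -D * (dC/dx) = D * (C1 - C2) / dx
J = 2.5384e-11 * (4.07 - 0.68) / 5.3e-03
J = 1.624e-08 kg/(m^2*s)


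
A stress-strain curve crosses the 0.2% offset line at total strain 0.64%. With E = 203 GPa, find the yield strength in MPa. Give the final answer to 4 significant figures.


Offset strain = 0.002
Elastic strain at yield = total_strain - offset = 6.4e-03 - 0.002 = 4.4e-03
sigma_y = E * elastic_strain = 203000 * 4.4e-03
sigma_y = 893.2 MPa


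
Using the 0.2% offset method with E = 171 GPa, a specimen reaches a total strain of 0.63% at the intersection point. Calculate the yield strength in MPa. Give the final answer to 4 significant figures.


Offset strain = 0.002
Elastic strain at yield = total_strain - offset = 6.3e-03 - 0.002 = 4.3e-03
sigma_y = E * elastic_strain = 171000 * 4.3e-03
sigma_y = 735.3 MPa


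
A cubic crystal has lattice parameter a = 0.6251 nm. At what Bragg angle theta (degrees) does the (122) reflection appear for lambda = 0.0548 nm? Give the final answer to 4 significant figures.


d = a / sqrt(h^2+k^2+l^2)
d = 0.6251 / sqrt(9) = 0.208367 nm
lambda = 2*d*sin(theta)  =>  sin(theta) = lambda / (2*d)
sin(theta) = 0.0548 / (2 * 0.208367) = 0.131499
theta = 7.556 deg


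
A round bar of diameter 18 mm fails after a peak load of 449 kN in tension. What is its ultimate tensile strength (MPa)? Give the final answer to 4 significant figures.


A0 = pi*(d/2)^2 = pi*(18/2)^2 = 254.469 mm^2
UTS = F_max / A0 = 449*1000 / 254.469
UTS = 1764 MPa


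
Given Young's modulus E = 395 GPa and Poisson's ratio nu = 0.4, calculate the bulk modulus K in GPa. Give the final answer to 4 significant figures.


K = E / (3*(1-2*nu))
K = 395 / (3*(1-2*0.4))
K = 658.3 GPa


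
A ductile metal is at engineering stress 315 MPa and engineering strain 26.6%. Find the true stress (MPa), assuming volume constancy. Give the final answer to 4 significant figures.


sigma_true = sigma_eng * (1 + epsilon_eng)
sigma_true = 315 * (1 + 0.266)
sigma_true = 398.8 MPa


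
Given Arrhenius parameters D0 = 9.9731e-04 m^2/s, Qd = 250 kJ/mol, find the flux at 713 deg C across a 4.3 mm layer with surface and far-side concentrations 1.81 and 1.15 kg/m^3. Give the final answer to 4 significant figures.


Step 1: D = D0 * exp(-Qd/(R*T))
T = 713 + 273.15 = 986.15 K
D = 9.9731e-04 * exp(-250e3 / (8.314 * 986.15)) = 5.70544e-17 m^2/s
Step 2: J = D * (C1 - C2) / dx
J = 5.70544e-17 * (1.81 - 1.15) / 4.3e-03
J = 8.757e-15 kg/(m^2*s)


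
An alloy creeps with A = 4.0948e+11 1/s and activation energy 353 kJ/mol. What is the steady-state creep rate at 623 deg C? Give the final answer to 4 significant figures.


rate = A * exp(-Q / (R*T))
T = 623 + 273.15 = 896.15 K
rate = 4.0948e+11 * exp(-353e3 / (8.314 * 896.15))
rate = 1.086e-09 1/s


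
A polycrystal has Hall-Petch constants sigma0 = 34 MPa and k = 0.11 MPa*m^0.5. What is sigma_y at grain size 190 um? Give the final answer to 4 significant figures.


sigma_y = sigma0 + k / sqrt(d)
d = 190 um = 1.9e-04 m
sigma_y = 34 + 0.11 / sqrt(1.9e-04)
sigma_y = 41.98 MPa


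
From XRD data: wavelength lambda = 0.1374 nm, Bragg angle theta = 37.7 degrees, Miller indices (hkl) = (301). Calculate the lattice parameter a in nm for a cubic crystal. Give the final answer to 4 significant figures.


d = lambda / (2*sin(theta))
d = 0.1374 / (2*sin(37.7 deg))
d = 0.112342 nm
a = d * sqrt(h^2+k^2+l^2) = 0.112342 * sqrt(10)
a = 0.3553 nm


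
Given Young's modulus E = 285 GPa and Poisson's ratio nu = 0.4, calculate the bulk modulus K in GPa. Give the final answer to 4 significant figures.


K = E / (3*(1-2*nu))
K = 285 / (3*(1-2*0.4))
K = 475 GPa


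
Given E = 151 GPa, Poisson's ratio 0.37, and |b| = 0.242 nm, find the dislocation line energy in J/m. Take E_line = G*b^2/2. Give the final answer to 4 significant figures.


Step 1: G = E / (2*(1+nu))
G = 151 / (2*(1+0.37)) = 55.1095 GPa = 5.51095e+10 Pa
Step 2: E_line = G*b^2/2
b = 0.242 nm = 2.42e-10 m
E_line = 0.5 * 5.51095e+10 * (2.42e-10)^2 = 1.614e-09 J/m


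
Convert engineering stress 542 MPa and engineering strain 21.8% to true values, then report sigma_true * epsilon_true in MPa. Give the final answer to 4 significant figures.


sigma_true = sigma_eng * (1 + epsilon_eng)
sigma_true = 542 * (1 + 0.218) = 660.156 MPa
epsilon_true = ln(1 + epsilon_eng)
epsilon_true = ln(1 + 0.218) = 0.19721
sigma_true * epsilon_true = 660.156 * 0.19721 = 130.2 MPa


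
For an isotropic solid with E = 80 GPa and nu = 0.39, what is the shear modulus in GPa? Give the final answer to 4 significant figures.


G = E / (2*(1+nu))
G = 80 / (2*(1+0.39))
G = 28.78 GPa


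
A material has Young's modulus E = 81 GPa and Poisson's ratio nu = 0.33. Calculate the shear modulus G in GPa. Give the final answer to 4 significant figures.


G = E / (2*(1+nu))
G = 81 / (2*(1+0.33))
G = 30.45 GPa


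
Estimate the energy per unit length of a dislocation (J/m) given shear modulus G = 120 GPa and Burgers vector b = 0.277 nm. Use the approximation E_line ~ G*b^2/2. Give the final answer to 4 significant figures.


E = G*b^2/2
b = 0.277 nm = 2.77e-10 m
G = 120 GPa = 1.2e+11 Pa
E = 0.5 * 1.2e+11 * (2.77e-10)^2
E = 4.604e-09 J/m


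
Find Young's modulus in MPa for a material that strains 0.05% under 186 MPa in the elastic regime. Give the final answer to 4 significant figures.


E = sigma / epsilon
epsilon = 0.05% = 5e-04
E = 186 / 5e-04
E = 372000 MPa


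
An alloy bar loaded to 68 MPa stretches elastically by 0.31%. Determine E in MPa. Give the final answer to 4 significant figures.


E = sigma / epsilon
epsilon = 0.31% = 3.1e-03
E = 68 / 3.1e-03
E = 21940 MPa


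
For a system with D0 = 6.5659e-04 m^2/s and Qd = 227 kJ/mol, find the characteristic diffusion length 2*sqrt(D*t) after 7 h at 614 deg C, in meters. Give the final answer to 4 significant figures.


Step 1: D = D0 * exp(-Qd/(R*T))
T = 887.15 K
D = 6.5659e-04 * exp(-227e3 / (8.314 * 887.15)) = 2.82647e-17 m^2/s
Step 2: L = 2*sqrt(D*t)
t = 7 h = 25200 s
L = 2*sqrt(2.82647e-17 * 25200) = 1.688e-06 m


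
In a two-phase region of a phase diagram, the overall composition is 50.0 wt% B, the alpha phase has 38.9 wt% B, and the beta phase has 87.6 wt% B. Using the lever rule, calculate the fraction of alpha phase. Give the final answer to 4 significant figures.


f_alpha = (C_beta - C0) / (C_beta - C_alpha)
f_alpha = (87.6 - 50.0) / (87.6 - 38.9)
f_alpha = 0.7721


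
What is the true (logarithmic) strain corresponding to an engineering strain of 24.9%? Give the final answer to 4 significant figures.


epsilon_true = ln(1 + epsilon_eng)
epsilon_true = ln(1 + 0.249)
epsilon_true = 0.2223


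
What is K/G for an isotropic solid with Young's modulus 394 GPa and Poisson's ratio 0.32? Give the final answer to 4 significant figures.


G = E / (2*(1+nu))
G = 394 / (2*(1+0.32)) = 149.242 GPa
K = E / (3*(1-2*nu))
K = 394 / (3*(1-2*0.32)) = 364.815 GPa
K/G = 364.815 / 149.242 = 2.444


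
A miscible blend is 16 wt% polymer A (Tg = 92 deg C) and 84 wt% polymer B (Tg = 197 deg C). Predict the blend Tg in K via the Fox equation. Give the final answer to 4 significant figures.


1/Tg = w1/Tg1 + w2/Tg2 (in Kelvin)
Tg1 = 365.15 K, Tg2 = 470.15 K
1/Tg = 0.16/365.15 + 0.84/470.15
Tg = 449.5 K


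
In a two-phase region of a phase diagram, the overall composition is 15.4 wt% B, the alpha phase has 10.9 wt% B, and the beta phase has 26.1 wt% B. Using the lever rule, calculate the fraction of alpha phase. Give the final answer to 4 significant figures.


f_alpha = (C_beta - C0) / (C_beta - C_alpha)
f_alpha = (26.1 - 15.4) / (26.1 - 10.9)
f_alpha = 0.7039


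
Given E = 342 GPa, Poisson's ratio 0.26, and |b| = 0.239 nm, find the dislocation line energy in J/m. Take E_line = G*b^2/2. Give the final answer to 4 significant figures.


Step 1: G = E / (2*(1+nu))
G = 342 / (2*(1+0.26)) = 135.714 GPa = 1.35714e+11 Pa
Step 2: E_line = G*b^2/2
b = 0.239 nm = 2.39e-10 m
E_line = 0.5 * 1.35714e+11 * (2.39e-10)^2 = 3.876e-09 J/m


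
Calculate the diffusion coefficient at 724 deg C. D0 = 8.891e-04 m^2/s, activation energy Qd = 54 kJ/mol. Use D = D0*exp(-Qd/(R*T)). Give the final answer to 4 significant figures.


D = D0 * exp(-Qd / (R*T))
T = 997.15 K
D = 8.891e-04 * exp(-54e3 / (8.314 * 997.15))
D = 1.319e-06 m^2/s


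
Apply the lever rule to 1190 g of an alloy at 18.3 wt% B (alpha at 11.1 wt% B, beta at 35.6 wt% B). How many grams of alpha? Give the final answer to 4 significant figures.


f_alpha = (C_beta - C0) / (C_beta - C_alpha)
f_alpha = (35.6 - 18.3) / (35.6 - 11.1) = 0.706122
m_alpha = f_alpha * m_total = 0.706122 * 1190 = 840.3 g


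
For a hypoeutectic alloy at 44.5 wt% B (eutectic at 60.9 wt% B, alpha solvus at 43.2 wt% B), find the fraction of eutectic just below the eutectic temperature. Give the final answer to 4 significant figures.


f_primary = (C_e - C0) / (C_e - C_alpha_max)
f_primary = (60.9 - 44.5) / (60.9 - 43.2)
f_primary = 0.926554
f_eutectic = 1 - 0.926554 = 0.07345


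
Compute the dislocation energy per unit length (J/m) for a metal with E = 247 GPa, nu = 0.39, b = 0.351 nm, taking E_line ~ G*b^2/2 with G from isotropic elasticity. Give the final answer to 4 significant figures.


Step 1: G = E / (2*(1+nu))
G = 247 / (2*(1+0.39)) = 88.8489 GPa = 8.88489e+10 Pa
Step 2: E_line = G*b^2/2
b = 0.351 nm = 3.51e-10 m
E_line = 0.5 * 8.88489e+10 * (3.51e-10)^2 = 5.473e-09 J/m


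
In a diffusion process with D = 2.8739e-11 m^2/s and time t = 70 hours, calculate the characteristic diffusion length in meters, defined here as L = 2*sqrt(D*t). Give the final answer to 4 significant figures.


t = 70 hr = 252000 s
Diffusion length = 2*sqrt(D*t)
= 2*sqrt(2.8739e-11 * 252000)
= 5.382e-03 m


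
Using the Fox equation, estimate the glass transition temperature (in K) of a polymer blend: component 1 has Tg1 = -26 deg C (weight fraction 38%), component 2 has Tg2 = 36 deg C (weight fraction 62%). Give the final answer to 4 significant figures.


1/Tg = w1/Tg1 + w2/Tg2 (in Kelvin)
Tg1 = 247.15 K, Tg2 = 309.15 K
1/Tg = 0.38/247.15 + 0.62/309.15
Tg = 282.2 K


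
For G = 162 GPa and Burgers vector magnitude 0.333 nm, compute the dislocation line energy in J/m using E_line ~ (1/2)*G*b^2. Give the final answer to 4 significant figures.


E = G*b^2/2
b = 0.333 nm = 3.33e-10 m
G = 162 GPa = 1.62e+11 Pa
E = 0.5 * 1.62e+11 * (3.33e-10)^2
E = 8.982e-09 J/m


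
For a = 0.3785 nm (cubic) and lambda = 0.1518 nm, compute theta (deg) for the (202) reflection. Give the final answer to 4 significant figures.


d = a / sqrt(h^2+k^2+l^2)
d = 0.3785 / sqrt(8) = 0.13382 nm
lambda = 2*d*sin(theta)  =>  sin(theta) = lambda / (2*d)
sin(theta) = 0.1518 / (2 * 0.13382) = 0.56718
theta = 34.55 deg


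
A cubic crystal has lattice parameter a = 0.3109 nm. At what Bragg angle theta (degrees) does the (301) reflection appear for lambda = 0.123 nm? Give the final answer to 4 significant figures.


d = a / sqrt(h^2+k^2+l^2)
d = 0.3109 / sqrt(10) = 0.0983152 nm
lambda = 2*d*sin(theta)  =>  sin(theta) = lambda / (2*d)
sin(theta) = 0.123 / (2 * 0.0983152) = 0.625539
theta = 38.72 deg


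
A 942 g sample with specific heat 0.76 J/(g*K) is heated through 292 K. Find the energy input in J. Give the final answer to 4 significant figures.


Q = m * cp * dT
Q = 942 * 0.76 * 292
Q = 209000 J


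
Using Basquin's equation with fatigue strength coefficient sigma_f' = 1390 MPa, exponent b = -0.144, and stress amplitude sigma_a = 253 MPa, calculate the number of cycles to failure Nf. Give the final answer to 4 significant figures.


sigma_a = sigma_f' * (2*Nf)^b
2*Nf = (sigma_a / sigma_f')^(1/b)
2*Nf = (253 / 1390)^(1/-0.144)
2*Nf = 137453
Nf = 68730 cycles


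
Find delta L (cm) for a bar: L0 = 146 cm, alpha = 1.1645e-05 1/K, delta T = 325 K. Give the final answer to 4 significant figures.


dL = L0 * alpha * dT
dL = 146 * 1.1645e-05 * 325
dL = 0.5526 cm


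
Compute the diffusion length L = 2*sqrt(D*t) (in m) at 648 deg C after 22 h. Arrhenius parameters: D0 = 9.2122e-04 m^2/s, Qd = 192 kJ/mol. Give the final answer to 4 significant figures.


Step 1: D = D0 * exp(-Qd/(R*T))
T = 921.15 K
D = 9.2122e-04 * exp(-192e3 / (8.314 * 921.15)) = 1.19244e-14 m^2/s
Step 2: L = 2*sqrt(D*t)
t = 22 h = 79200 s
L = 2*sqrt(1.19244e-14 * 79200) = 6.146e-05 m


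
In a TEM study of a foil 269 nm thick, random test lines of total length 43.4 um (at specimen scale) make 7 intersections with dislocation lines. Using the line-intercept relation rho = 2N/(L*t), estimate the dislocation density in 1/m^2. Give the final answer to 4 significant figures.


rho = 2N / (L * t)
L = 43.4 um = 4.34e-05 m, t = 269 nm = 2.69e-07 m
rho = 2 * 7 / (4.34e-05 * 2.69e-07)
rho = 1.199e+12 1/m^2


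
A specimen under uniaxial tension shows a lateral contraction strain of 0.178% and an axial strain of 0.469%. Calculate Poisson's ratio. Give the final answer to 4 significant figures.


nu = -epsilon_lat / epsilon_axial
Lateral strain is contraction (negative), so using magnitudes:
nu = 0.178 / 0.469
nu = 0.3795


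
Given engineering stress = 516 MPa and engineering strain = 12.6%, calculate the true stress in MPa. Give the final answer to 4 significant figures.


sigma_true = sigma_eng * (1 + epsilon_eng)
sigma_true = 516 * (1 + 0.126)
sigma_true = 581 MPa


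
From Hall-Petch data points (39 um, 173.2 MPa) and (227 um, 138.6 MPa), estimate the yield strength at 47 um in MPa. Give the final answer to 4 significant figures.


sigma_y = sigma0 + k / sqrt(d)
1/sqrt(d1) = 1/sqrt(3.9e-05) = 160.128;  1/sqrt(d2) = 66.3723
k = (sigma1 - sigma2) / (1/sqrt(d1) - 1/sqrt(d2)) = (173.2 - 138.6) / (160.128 - 66.3723) = 0.369044 MPa*m^0.5
sigma0 = sigma1 - k/sqrt(d1) = 173.2 - 0.369044*160.128 = 114.106 MPa
sigma_y(d3) = 114.106 + 0.369044 / sqrt(4.7e-05) = 167.9 MPa


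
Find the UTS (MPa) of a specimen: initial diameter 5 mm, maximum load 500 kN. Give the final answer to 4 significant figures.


A0 = pi*(d/2)^2 = pi*(5/2)^2 = 19.635 mm^2
UTS = F_max / A0 = 500*1000 / 19.635
UTS = 25460 MPa


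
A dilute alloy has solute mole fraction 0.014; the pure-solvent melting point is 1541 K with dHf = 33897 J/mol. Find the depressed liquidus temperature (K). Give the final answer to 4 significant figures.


dT = R*Tm^2*x / dHf
dT = 8.314 * 1541^2 * 0.014 / 33897
dT = 8.15421 K
T_new = 1541 - 8.15421 = 1533 K


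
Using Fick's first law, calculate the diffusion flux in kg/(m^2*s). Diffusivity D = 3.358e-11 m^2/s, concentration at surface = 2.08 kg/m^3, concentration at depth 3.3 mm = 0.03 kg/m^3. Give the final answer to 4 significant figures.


J = -D * (dC/dx) = D * (C1 - C2) / dx
J = 3.358e-11 * (2.08 - 0.03) / 3.3e-03
J = 2.086e-08 kg/(m^2*s)


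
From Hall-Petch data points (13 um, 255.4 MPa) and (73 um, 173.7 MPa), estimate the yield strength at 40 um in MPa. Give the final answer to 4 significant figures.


sigma_y = sigma0 + k / sqrt(d)
1/sqrt(d1) = 1/sqrt(1.3e-05) = 277.35;  1/sqrt(d2) = 117.041
k = (sigma1 - sigma2) / (1/sqrt(d1) - 1/sqrt(d2)) = (255.4 - 173.7) / (277.35 - 117.041) = 0.509641 MPa*m^0.5
sigma0 = sigma1 - k/sqrt(d1) = 255.4 - 0.509641*277.35 = 114.051 MPa
sigma_y(d3) = 114.051 + 0.509641 / sqrt(4e-05) = 194.6 MPa


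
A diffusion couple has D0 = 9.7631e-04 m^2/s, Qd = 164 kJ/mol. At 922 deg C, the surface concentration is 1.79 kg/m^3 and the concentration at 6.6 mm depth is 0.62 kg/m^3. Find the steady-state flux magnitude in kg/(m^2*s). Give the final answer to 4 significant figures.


Step 1: D = D0 * exp(-Qd/(R*T))
T = 922 + 273.15 = 1195.15 K
D = 9.7631e-04 * exp(-164e3 / (8.314 * 1195.15)) = 6.63171e-11 m^2/s
Step 2: J = D * (C1 - C2) / dx
J = 6.63171e-11 * (1.79 - 0.62) / 6.6e-03
J = 1.176e-08 kg/(m^2*s)


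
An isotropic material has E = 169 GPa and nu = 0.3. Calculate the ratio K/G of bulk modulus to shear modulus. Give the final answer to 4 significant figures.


G = E / (2*(1+nu))
G = 169 / (2*(1+0.3)) = 65 GPa
K = E / (3*(1-2*nu))
K = 169 / (3*(1-2*0.3)) = 140.833 GPa
K/G = 140.833 / 65 = 2.167


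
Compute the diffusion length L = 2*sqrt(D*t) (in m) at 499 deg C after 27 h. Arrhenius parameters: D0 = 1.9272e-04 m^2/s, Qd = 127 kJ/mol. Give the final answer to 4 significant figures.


Step 1: D = D0 * exp(-Qd/(R*T))
T = 772.15 K
D = 1.9272e-04 * exp(-127e3 / (8.314 * 772.15)) = 4.93494e-13 m^2/s
Step 2: L = 2*sqrt(D*t)
t = 27 h = 97200 s
L = 2*sqrt(4.93494e-13 * 97200) = 4.38e-04 m


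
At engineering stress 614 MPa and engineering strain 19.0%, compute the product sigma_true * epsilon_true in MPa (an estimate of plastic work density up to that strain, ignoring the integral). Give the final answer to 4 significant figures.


sigma_true = sigma_eng * (1 + epsilon_eng)
sigma_true = 614 * (1 + 0.19) = 730.66 MPa
epsilon_true = ln(1 + epsilon_eng)
epsilon_true = ln(1 + 0.19) = 0.173953
sigma_true * epsilon_true = 730.66 * 0.173953 = 127.1 MPa


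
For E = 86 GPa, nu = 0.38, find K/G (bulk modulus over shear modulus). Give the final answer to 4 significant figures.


G = E / (2*(1+nu))
G = 86 / (2*(1+0.38)) = 31.1594 GPa
K = E / (3*(1-2*nu))
K = 86 / (3*(1-2*0.38)) = 119.444 GPa
K/G = 119.444 / 31.1594 = 3.833


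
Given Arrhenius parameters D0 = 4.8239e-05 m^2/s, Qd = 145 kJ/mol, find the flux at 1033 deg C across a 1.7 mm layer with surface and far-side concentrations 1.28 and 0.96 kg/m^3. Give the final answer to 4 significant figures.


Step 1: D = D0 * exp(-Qd/(R*T))
T = 1033 + 273.15 = 1306.15 K
D = 4.8239e-05 * exp(-145e3 / (8.314 * 1306.15)) = 7.6639e-11 m^2/s
Step 2: J = D * (C1 - C2) / dx
J = 7.6639e-11 * (1.28 - 0.96) / 1.7e-03
J = 1.443e-08 kg/(m^2*s)


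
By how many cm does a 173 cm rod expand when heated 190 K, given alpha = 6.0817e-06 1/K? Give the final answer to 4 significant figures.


dL = L0 * alpha * dT
dL = 173 * 6.0817e-06 * 190
dL = 0.1999 cm


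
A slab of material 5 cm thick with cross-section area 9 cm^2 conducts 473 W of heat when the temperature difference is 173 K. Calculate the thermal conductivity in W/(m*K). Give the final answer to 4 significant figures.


k = Q*L / (A*dT)
L = 0.05 m, A = 9e-04 m^2
k = 473 * 0.05 / (9e-04 * 173)
k = 151.9 W/(m*K)


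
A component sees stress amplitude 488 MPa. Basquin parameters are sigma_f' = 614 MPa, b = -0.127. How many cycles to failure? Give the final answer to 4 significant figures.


sigma_a = sigma_f' * (2*Nf)^b
2*Nf = (sigma_a / sigma_f')^(1/b)
2*Nf = (488 / 614)^(1/-0.127)
2*Nf = 6.10129
Nf = 3.051 cycles


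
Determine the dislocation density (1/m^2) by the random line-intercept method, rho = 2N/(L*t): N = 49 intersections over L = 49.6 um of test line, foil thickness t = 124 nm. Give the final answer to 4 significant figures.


rho = 2N / (L * t)
L = 49.6 um = 4.96e-05 m, t = 124 nm = 1.24e-07 m
rho = 2 * 49 / (4.96e-05 * 1.24e-07)
rho = 1.593e+13 1/m^2


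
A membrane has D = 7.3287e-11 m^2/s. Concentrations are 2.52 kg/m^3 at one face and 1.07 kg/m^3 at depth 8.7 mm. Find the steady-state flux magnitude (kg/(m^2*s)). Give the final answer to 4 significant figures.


J = -D * (dC/dx) = D * (C1 - C2) / dx
J = 7.3287e-11 * (2.52 - 1.07) / 8.7e-03
J = 1.221e-08 kg/(m^2*s)


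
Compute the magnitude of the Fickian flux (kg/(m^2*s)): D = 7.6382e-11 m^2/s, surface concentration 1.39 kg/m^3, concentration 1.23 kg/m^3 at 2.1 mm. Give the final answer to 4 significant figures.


J = -D * (dC/dx) = D * (C1 - C2) / dx
J = 7.6382e-11 * (1.39 - 1.23) / 2.1e-03
J = 5.82e-09 kg/(m^2*s)


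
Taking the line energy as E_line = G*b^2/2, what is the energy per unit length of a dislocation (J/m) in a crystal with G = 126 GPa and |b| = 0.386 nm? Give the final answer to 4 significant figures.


E = G*b^2/2
b = 0.386 nm = 3.86e-10 m
G = 126 GPa = 1.26e+11 Pa
E = 0.5 * 1.26e+11 * (3.86e-10)^2
E = 9.387e-09 J/m


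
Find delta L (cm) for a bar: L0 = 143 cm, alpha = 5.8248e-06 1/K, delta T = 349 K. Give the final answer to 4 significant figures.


dL = L0 * alpha * dT
dL = 143 * 5.8248e-06 * 349
dL = 0.2907 cm


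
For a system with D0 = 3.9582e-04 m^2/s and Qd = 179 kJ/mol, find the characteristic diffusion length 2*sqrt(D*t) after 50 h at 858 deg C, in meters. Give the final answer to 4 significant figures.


Step 1: D = D0 * exp(-Qd/(R*T))
T = 1131.15 K
D = 3.9582e-04 * exp(-179e3 / (8.314 * 1131.15)) = 2.14425e-12 m^2/s
Step 2: L = 2*sqrt(D*t)
t = 50 h = 180000 s
L = 2*sqrt(2.14425e-12 * 180000) = 1.243e-03 m


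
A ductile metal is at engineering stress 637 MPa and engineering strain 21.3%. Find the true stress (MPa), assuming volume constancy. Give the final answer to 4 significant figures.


sigma_true = sigma_eng * (1 + epsilon_eng)
sigma_true = 637 * (1 + 0.213)
sigma_true = 772.7 MPa


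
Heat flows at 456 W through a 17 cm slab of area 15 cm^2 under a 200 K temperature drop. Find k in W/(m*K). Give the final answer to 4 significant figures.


k = Q*L / (A*dT)
L = 0.17 m, A = 1.5e-03 m^2
k = 456 * 0.17 / (1.5e-03 * 200)
k = 258.4 W/(m*K)


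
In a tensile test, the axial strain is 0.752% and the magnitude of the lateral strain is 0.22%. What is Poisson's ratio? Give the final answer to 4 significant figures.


nu = -epsilon_lat / epsilon_axial
Lateral strain is contraction (negative), so using magnitudes:
nu = 0.22 / 0.752
nu = 0.2926


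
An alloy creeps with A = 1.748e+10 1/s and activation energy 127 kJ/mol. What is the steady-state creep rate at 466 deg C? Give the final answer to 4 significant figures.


rate = A * exp(-Q / (R*T))
T = 466 + 273.15 = 739.15 K
rate = 1.748e+10 * exp(-127e3 / (8.314 * 739.15))
rate = 18.51 1/s


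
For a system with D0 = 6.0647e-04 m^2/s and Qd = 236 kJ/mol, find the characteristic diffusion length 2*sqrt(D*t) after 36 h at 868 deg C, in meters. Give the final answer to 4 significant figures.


Step 1: D = D0 * exp(-Qd/(R*T))
T = 1141.15 K
D = 6.0647e-04 * exp(-236e3 / (8.314 * 1141.15)) = 9.54618e-15 m^2/s
Step 2: L = 2*sqrt(D*t)
t = 36 h = 129600 s
L = 2*sqrt(9.54618e-15 * 129600) = 7.035e-05 m


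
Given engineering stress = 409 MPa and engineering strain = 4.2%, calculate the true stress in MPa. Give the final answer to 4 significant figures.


sigma_true = sigma_eng * (1 + epsilon_eng)
sigma_true = 409 * (1 + 0.042)
sigma_true = 426.2 MPa


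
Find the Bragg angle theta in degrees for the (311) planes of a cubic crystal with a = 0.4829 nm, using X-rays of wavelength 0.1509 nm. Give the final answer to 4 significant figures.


d = a / sqrt(h^2+k^2+l^2)
d = 0.4829 / sqrt(11) = 0.1456 nm
lambda = 2*d*sin(theta)  =>  sin(theta) = lambda / (2*d)
sin(theta) = 0.1509 / (2 * 0.1456) = 0.518201
theta = 31.21 deg


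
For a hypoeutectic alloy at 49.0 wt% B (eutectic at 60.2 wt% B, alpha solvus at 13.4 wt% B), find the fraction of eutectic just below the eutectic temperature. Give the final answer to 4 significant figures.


f_primary = (C_e - C0) / (C_e - C_alpha_max)
f_primary = (60.2 - 49.0) / (60.2 - 13.4)
f_primary = 0.239316
f_eutectic = 1 - 0.239316 = 0.7607


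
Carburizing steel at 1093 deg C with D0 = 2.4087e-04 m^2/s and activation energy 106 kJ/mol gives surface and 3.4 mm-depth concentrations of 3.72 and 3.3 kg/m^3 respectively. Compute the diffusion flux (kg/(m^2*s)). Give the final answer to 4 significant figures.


Step 1: D = D0 * exp(-Qd/(R*T))
T = 1093 + 273.15 = 1366.15 K
D = 2.4087e-04 * exp(-106e3 / (8.314 * 1366.15)) = 2.13174e-08 m^2/s
Step 2: J = D * (C1 - C2) / dx
J = 2.13174e-08 * (3.72 - 3.3) / 3.4e-03
J = 2.633e-06 kg/(m^2*s)


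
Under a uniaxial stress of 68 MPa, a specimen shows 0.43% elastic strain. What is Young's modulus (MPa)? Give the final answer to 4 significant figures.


E = sigma / epsilon
epsilon = 0.43% = 4.3e-03
E = 68 / 4.3e-03
E = 15810 MPa


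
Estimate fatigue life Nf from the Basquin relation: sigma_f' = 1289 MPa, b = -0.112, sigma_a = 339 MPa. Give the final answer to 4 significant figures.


sigma_a = sigma_f' * (2*Nf)^b
2*Nf = (sigma_a / sigma_f')^(1/b)
2*Nf = (339 / 1289)^(1/-0.112)
2*Nf = 151024
Nf = 75510 cycles


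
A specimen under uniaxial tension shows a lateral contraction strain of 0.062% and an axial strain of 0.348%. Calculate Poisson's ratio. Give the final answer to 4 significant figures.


nu = -epsilon_lat / epsilon_axial
Lateral strain is contraction (negative), so using magnitudes:
nu = 0.062 / 0.348
nu = 0.1782


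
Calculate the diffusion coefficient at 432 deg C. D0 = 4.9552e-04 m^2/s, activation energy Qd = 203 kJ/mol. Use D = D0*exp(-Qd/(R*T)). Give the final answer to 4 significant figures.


D = D0 * exp(-Qd / (R*T))
T = 705.15 K
D = 4.9552e-04 * exp(-203e3 / (8.314 * 705.15))
D = 4.541e-19 m^2/s


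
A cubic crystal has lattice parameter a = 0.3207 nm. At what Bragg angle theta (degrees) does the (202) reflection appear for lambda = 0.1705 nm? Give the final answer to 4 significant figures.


d = a / sqrt(h^2+k^2+l^2)
d = 0.3207 / sqrt(8) = 0.113385 nm
lambda = 2*d*sin(theta)  =>  sin(theta) = lambda / (2*d)
sin(theta) = 0.1705 / (2 * 0.113385) = 0.751866
theta = 48.75 deg


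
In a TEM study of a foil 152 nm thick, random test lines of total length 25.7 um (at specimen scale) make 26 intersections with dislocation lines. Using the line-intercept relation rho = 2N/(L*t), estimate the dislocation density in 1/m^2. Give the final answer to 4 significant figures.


rho = 2N / (L * t)
L = 25.7 um = 2.57e-05 m, t = 152 nm = 1.52e-07 m
rho = 2 * 26 / (2.57e-05 * 1.52e-07)
rho = 1.331e+13 1/m^2


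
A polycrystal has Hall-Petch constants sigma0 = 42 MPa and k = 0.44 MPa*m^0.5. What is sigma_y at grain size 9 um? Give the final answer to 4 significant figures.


sigma_y = sigma0 + k / sqrt(d)
d = 9 um = 9e-06 m
sigma_y = 42 + 0.44 / sqrt(9e-06)
sigma_y = 188.7 MPa


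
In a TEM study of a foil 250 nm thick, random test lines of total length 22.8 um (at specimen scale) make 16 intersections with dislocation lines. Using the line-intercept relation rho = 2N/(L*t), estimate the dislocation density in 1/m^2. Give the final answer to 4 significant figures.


rho = 2N / (L * t)
L = 22.8 um = 2.28e-05 m, t = 250 nm = 2.5e-07 m
rho = 2 * 16 / (2.28e-05 * 2.5e-07)
rho = 5.614e+12 1/m^2


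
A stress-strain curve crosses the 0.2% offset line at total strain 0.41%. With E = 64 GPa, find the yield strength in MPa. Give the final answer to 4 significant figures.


Offset strain = 0.002
Elastic strain at yield = total_strain - offset = 4.1e-03 - 0.002 = 2.1e-03
sigma_y = E * elastic_strain = 64000 * 2.1e-03
sigma_y = 134.4 MPa


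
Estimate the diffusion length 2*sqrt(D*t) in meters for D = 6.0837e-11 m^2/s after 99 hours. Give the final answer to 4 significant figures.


t = 99 hr = 356400 s
Diffusion length = 2*sqrt(D*t)
= 2*sqrt(6.0837e-11 * 356400)
= 9.313e-03 m


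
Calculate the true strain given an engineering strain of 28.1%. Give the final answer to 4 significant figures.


epsilon_true = ln(1 + epsilon_eng)
epsilon_true = ln(1 + 0.281)
epsilon_true = 0.2476


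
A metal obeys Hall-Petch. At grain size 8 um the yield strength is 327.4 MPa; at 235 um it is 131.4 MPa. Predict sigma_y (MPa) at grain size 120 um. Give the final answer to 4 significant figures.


sigma_y = sigma0 + k / sqrt(d)
1/sqrt(d1) = 1/sqrt(8e-06) = 353.553;  1/sqrt(d2) = 65.2328
k = (sigma1 - sigma2) / (1/sqrt(d1) - 1/sqrt(d2)) = (327.4 - 131.4) / (353.553 - 65.2328) = 0.679799 MPa*m^0.5
sigma0 = sigma1 - k/sqrt(d1) = 327.4 - 0.679799*353.553 = 87.0548 MPa
sigma_y(d3) = 87.0548 + 0.679799 / sqrt(1.2e-04) = 149.1 MPa


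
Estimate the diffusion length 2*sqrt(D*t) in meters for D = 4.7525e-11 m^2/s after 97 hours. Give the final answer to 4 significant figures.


t = 97 hr = 349200 s
Diffusion length = 2*sqrt(D*t)
= 2*sqrt(4.7525e-11 * 349200)
= 8.148e-03 m


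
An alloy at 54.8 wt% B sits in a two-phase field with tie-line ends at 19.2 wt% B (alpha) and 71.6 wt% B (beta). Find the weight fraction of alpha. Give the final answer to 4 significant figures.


f_alpha = (C_beta - C0) / (C_beta - C_alpha)
f_alpha = (71.6 - 54.8) / (71.6 - 19.2)
f_alpha = 0.3206


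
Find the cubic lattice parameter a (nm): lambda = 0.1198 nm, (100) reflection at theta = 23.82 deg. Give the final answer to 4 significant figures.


d = lambda / (2*sin(theta))
d = 0.1198 / (2*sin(23.82 deg))
d = 0.148317 nm
a = d * sqrt(h^2+k^2+l^2) = 0.148317 * sqrt(1)
a = 0.1483 nm


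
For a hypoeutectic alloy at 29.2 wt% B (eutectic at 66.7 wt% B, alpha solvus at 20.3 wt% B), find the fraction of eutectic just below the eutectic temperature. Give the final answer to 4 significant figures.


f_primary = (C_e - C0) / (C_e - C_alpha_max)
f_primary = (66.7 - 29.2) / (66.7 - 20.3)
f_primary = 0.80819
f_eutectic = 1 - 0.80819 = 0.1918


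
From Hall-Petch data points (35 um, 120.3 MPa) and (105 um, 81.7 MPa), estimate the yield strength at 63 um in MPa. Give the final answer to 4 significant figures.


sigma_y = sigma0 + k / sqrt(d)
1/sqrt(d1) = 1/sqrt(3.5e-05) = 169.031;  1/sqrt(d2) = 97.59
k = (sigma1 - sigma2) / (1/sqrt(d1) - 1/sqrt(d2)) = (120.3 - 81.7) / (169.031 - 97.59) = 0.540307 MPa*m^0.5
sigma0 = sigma1 - k/sqrt(d1) = 120.3 - 0.540307*169.031 = 28.9714 MPa
sigma_y(d3) = 28.9714 + 0.540307 / sqrt(6.3e-05) = 97.04 MPa


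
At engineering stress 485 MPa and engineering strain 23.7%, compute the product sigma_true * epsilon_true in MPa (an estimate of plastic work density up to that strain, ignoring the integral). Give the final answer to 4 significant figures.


sigma_true = sigma_eng * (1 + epsilon_eng)
sigma_true = 485 * (1 + 0.237) = 599.945 MPa
epsilon_true = ln(1 + epsilon_eng)
epsilon_true = ln(1 + 0.237) = 0.212689
sigma_true * epsilon_true = 599.945 * 0.212689 = 127.6 MPa


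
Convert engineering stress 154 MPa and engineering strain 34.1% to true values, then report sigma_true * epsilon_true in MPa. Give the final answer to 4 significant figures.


sigma_true = sigma_eng * (1 + epsilon_eng)
sigma_true = 154 * (1 + 0.341) = 206.514 MPa
epsilon_true = ln(1 + epsilon_eng)
epsilon_true = ln(1 + 0.341) = 0.293416
sigma_true * epsilon_true = 206.514 * 0.293416 = 60.59 MPa


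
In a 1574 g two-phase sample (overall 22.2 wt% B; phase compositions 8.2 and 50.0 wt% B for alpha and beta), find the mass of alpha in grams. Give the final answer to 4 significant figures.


f_alpha = (C_beta - C0) / (C_beta - C_alpha)
f_alpha = (50.0 - 22.2) / (50.0 - 8.2) = 0.665072
m_alpha = f_alpha * m_total = 0.665072 * 1574 = 1047 g


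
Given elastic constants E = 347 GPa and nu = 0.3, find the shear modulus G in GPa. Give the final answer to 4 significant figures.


G = E / (2*(1+nu))
G = 347 / (2*(1+0.3))
G = 133.5 GPa


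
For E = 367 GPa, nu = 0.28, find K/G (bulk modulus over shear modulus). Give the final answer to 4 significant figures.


G = E / (2*(1+nu))
G = 367 / (2*(1+0.28)) = 143.359 GPa
K = E / (3*(1-2*nu))
K = 367 / (3*(1-2*0.28)) = 278.03 GPa
K/G = 278.03 / 143.359 = 1.939


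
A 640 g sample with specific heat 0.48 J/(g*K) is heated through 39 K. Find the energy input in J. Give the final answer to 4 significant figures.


Q = m * cp * dT
Q = 640 * 0.48 * 39
Q = 11980 J


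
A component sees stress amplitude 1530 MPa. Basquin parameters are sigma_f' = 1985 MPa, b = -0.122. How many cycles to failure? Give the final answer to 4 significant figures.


sigma_a = sigma_f' * (2*Nf)^b
2*Nf = (sigma_a / sigma_f')^(1/b)
2*Nf = (1530 / 1985)^(1/-0.122)
2*Nf = 8.44881
Nf = 4.224 cycles


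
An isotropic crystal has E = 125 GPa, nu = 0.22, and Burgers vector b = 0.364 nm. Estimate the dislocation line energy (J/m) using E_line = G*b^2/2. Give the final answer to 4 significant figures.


Step 1: G = E / (2*(1+nu))
G = 125 / (2*(1+0.22)) = 51.2295 GPa = 5.12295e+10 Pa
Step 2: E_line = G*b^2/2
b = 0.364 nm = 3.64e-10 m
E_line = 0.5 * 5.12295e+10 * (3.64e-10)^2 = 3.394e-09 J/m


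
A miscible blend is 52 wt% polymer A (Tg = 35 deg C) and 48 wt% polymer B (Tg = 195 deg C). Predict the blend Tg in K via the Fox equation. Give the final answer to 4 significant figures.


1/Tg = w1/Tg1 + w2/Tg2 (in Kelvin)
Tg1 = 308.15 K, Tg2 = 468.15 K
1/Tg = 0.52/308.15 + 0.48/468.15
Tg = 368.6 K


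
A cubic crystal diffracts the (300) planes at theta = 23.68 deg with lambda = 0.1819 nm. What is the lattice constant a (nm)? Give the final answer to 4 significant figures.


d = lambda / (2*sin(theta))
d = 0.1819 / (2*sin(23.68 deg))
d = 0.226453 nm
a = d * sqrt(h^2+k^2+l^2) = 0.226453 * sqrt(9)
a = 0.6794 nm


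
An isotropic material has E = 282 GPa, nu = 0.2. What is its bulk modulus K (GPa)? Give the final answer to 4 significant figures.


K = E / (3*(1-2*nu))
K = 282 / (3*(1-2*0.2))
K = 156.7 GPa


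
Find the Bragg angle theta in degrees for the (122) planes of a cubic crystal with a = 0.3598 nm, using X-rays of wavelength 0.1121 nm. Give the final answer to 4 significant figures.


d = a / sqrt(h^2+k^2+l^2)
d = 0.3598 / sqrt(9) = 0.119933 nm
lambda = 2*d*sin(theta)  =>  sin(theta) = lambda / (2*d)
sin(theta) = 0.1121 / (2 * 0.119933) = 0.467343
theta = 27.86 deg


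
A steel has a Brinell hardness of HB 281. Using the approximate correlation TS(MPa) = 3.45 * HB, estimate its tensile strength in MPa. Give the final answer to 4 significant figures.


TS (MPa) = 3.45 * HB
TS = 3.45 * 281
TS = 969.5 MPa


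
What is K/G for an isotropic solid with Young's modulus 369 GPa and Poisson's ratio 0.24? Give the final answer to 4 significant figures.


G = E / (2*(1+nu))
G = 369 / (2*(1+0.24)) = 148.79 GPa
K = E / (3*(1-2*nu))
K = 369 / (3*(1-2*0.24)) = 236.538 GPa
K/G = 236.538 / 148.79 = 1.59
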